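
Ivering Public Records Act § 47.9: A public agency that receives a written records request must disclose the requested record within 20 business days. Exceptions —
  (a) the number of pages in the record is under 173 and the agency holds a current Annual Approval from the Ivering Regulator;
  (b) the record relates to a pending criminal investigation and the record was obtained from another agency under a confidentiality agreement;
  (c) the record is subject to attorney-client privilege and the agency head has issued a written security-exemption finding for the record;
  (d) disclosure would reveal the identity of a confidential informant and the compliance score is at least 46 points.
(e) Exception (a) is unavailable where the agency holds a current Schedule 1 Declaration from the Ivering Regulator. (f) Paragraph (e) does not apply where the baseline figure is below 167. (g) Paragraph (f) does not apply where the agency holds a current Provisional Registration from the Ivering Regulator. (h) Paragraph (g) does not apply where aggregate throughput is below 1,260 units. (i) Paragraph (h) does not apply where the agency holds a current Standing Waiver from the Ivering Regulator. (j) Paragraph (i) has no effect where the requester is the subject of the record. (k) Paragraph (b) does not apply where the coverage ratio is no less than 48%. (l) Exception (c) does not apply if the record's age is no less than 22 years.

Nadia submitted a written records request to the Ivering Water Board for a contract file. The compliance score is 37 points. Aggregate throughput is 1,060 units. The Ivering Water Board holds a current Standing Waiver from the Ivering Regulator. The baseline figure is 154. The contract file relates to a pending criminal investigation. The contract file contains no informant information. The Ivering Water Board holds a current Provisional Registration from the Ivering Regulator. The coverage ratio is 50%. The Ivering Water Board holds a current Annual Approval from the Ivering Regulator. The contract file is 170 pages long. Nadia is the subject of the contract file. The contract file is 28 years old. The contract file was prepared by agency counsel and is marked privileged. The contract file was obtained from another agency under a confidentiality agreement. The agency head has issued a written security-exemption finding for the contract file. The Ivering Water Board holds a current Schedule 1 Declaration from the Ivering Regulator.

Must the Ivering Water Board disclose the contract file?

Exception (a)'s conditions are all satisfied: the number of pages in the record is 170, under the 173 limit; a current Annual Approval is held. Considering the limiting provisions: (e) would limit (a) — a current Schedule 1 Declaration is held — but (f) sets (e) aside: (f) operates against (e): the baseline figure is 154, below the 167 limit. (g) would limit (f) — a current Provisional Registration is held — but (h) sets (g) aside: (h) operates against (g): aggregate throughput is 1,060 units, below the 1,260 units limit. (i) applies (a current Standing Waiver is held), but is overridden by (j): (j) operates against (i): Nadia is the subject of the contract file. (a) remains available.
Exception (b): the contract file relates to a pending investigation; the contract file was obtained under a confidentiality agreement — every condition holds. But applying paragraph (k): (k) operates against (b): the coverage ratio is 50%, meeting the 48% threshold. (b) is therefore removed.
Exception (c) is satisfied on its face — the contract file is privileged; a written security-exemption finding has been issued. However, paragraph (l) must be considered: (l) operates against (c): the record's age is 28 years, meeting the 22 years threshold. So (c) is unavailable.
Exception (d) requires that disclosure would reveal the identity of a confidential informant; but the contract file contains no informant information, so (d) is unavailable.

No — exception (a) applies; the Ivering Water Board is not required to disclose the contract file.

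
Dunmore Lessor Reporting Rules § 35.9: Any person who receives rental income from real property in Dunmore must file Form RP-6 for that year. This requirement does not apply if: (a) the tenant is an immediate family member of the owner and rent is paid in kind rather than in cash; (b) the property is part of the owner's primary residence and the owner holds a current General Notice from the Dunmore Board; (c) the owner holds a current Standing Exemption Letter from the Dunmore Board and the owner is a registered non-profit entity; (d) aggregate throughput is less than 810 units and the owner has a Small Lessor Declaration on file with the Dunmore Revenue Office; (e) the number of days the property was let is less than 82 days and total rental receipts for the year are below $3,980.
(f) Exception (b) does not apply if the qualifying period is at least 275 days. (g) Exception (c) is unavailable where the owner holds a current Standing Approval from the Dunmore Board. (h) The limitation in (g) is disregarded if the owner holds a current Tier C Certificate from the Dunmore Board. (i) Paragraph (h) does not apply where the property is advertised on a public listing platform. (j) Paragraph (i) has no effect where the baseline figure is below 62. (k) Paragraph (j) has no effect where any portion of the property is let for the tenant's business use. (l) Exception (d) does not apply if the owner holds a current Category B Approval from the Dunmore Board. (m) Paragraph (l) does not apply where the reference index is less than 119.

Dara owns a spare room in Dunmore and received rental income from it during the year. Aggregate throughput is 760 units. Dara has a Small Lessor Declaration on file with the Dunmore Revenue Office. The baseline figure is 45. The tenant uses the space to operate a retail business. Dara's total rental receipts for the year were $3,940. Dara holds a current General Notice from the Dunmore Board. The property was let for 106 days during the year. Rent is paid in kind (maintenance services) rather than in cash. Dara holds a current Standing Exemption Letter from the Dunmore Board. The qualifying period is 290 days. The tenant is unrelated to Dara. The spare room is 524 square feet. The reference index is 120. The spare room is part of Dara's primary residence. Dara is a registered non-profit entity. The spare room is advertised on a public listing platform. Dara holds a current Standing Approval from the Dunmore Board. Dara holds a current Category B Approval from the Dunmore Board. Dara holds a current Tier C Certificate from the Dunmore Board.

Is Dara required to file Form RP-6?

Exception (a) fails — the tenant is unrelated to the owner.
All of (b)'s requirements are met (the spare room is part of the primary residence; a current General Notice is held). However, paragraph (f) must be considered: (f) operates against (b): the qualifying period is 290 days, meeting the 275 days threshold. So (b) is unavailable.
All of (c)'s requirements are met (a current Standing Exemption Letter is held; Dara is a registered non-profit). But applying paragraphs (g)–(k): (g) operates against (c): a current Standing Approval is held. (h) would limit (g) — a current Tier C Certificate is held — but (i) sets (h) aside: (i) operates against (h): the property is publicly advertised. (j) is engaged (the baseline figure is 45, below the 62 limit), but is displaced by (k): (k) is engaged — the space is let for business use. Exception (c) does not apply.
All of (d)'s requirements are met (aggregate throughput is 760 units, less than the 810 units limit; a Small Lessor Declaration is on file). Turning to paragraphs (l)–(m): (l) applies — a current Category B Approval is held. (m), which would lift (l), does not operate here — the reference index is 120, not less than 119. Exception (d) does not apply.
Exception (e) fails — the number of days the property was let is 106 days, not less than 82 days.
None of the exceptions is available; § 35.9 applies in full.

Yes — Dara must file Form RP-6.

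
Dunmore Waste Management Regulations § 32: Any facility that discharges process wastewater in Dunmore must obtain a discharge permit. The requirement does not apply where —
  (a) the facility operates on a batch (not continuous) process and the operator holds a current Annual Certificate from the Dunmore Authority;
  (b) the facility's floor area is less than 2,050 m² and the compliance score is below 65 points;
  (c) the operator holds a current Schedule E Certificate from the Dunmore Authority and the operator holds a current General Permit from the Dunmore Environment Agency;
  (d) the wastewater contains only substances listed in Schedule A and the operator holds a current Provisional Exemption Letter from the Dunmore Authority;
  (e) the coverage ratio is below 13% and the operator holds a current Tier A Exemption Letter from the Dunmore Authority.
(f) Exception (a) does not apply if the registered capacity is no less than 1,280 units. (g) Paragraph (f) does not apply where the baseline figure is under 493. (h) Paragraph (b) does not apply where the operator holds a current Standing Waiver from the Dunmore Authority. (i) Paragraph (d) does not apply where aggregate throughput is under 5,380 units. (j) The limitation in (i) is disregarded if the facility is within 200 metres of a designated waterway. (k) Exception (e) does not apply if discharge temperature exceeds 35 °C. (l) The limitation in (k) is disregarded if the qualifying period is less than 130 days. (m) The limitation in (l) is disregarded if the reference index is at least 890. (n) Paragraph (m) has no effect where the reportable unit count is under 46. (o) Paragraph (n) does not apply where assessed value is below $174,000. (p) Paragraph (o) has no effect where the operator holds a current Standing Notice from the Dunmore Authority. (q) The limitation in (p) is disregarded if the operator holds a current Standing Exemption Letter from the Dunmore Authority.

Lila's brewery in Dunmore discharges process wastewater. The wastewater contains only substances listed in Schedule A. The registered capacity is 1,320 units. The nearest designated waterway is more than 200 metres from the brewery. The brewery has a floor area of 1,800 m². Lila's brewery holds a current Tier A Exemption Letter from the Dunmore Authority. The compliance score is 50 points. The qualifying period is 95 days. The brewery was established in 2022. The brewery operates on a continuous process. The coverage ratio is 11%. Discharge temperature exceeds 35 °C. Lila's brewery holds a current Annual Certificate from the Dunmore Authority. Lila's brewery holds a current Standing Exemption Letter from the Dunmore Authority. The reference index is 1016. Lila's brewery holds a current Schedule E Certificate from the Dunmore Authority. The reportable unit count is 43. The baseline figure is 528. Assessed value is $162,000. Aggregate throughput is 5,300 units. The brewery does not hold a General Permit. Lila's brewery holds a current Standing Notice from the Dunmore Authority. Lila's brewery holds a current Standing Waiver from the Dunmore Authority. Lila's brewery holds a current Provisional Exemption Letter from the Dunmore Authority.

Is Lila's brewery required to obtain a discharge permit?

Exception (a) does not apply: the facility operates on a continuous process.
Exception (b)'s conditions are all satisfied: the facility's floor area is 1,800 m², less than the 2,050 m² limit; the compliance score is 50 points, below the 65 points limit. But applying paragraph (h): (h) operates — a current Standing Waiver is held. (b) is therefore removed.
Exception (c) does not apply: no General Permit is held.
Exception (d)'s conditions are all satisfied: the wastewater is Schedule-A-only; a current Provisional Exemption Letter is held. Turning to paragraphs (i)–(j): (i) is engaged — aggregate throughput is 5,300 units, under the 5,380 units limit. (j), which would lift (i), is not triggered — the brewery is more than 200 m from any designated waterway. Exception (d) does not apply.
Exception (e)'s conditions are all satisfied: the coverage ratio is 11%, below the 13% limit; a current Tier A Exemption Letter is held. Turning to paragraphs (k)–(q): (k) operates against (e): discharge temperature exceeds 35 °C. (l) would limit (k) — the qualifying period is 95 days, less than the 130 days limit — but (m) sets (l) aside: (m) is triggered — the reference index is 1,016, meeting the 890 threshold. (n) would limit (m) — the reportable unit count is 43, under the 46 limit — but (o) sets (n) aside: (o) operates against (n): assessed value is $162,000, below the $174,000 limit. (p) applies (a current Standing Notice is held), but is displaced by (q): (q) operates — a current Standing Exemption Letter is held. (e) is therefore removed.
No exception applies. The general rule governs.

Yes — Lila's brewery must obtain a discharge permit.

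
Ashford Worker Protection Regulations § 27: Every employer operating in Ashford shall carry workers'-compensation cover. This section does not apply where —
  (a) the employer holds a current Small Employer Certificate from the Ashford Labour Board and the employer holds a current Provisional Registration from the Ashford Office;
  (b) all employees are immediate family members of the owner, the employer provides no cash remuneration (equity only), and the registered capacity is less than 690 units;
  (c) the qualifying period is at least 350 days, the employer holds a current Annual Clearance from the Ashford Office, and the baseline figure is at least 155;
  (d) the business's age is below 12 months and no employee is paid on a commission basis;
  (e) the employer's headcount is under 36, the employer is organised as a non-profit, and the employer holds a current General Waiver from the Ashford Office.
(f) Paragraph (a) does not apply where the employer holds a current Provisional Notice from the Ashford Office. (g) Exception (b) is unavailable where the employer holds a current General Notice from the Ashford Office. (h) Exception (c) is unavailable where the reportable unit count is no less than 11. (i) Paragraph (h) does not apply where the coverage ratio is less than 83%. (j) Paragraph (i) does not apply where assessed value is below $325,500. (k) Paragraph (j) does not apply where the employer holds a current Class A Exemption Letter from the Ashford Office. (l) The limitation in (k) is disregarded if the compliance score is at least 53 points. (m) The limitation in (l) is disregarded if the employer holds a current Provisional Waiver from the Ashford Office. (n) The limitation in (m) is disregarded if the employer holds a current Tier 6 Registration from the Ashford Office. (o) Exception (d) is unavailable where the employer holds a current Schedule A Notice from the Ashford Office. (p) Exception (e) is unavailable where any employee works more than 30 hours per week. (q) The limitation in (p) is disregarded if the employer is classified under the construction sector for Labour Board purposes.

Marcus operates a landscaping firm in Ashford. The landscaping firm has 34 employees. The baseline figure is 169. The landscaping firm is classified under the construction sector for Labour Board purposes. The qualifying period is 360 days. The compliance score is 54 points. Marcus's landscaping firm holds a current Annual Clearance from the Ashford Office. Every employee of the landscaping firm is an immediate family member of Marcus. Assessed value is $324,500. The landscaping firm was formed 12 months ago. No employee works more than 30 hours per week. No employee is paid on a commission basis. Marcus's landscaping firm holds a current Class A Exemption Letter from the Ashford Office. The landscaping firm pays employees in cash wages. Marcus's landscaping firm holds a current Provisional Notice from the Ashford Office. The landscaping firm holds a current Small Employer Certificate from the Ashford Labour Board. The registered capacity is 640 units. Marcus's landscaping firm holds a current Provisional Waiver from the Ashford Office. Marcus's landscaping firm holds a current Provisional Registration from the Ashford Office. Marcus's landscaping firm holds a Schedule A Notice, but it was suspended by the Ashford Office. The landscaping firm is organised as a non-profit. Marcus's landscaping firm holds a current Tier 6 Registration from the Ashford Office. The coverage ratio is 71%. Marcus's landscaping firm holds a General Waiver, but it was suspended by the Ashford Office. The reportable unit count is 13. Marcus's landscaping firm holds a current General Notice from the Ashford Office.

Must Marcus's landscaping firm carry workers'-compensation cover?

Yes — Marcus's landscaping firm must carry workers'-compensation cover.

Exception (a) is satisfied on its face — a current Small Employer Certificate is held; a current Provisional Registration is held. However, paragraph (f) must be considered: (f) is triggered — a current Provisional Notice is held. Exception (a) does not apply.
Exception (b) requires that the employer provides no cash remuneration (equity only); but employees are paid cash wages, so (b) is unavailable.
All of (c)'s requirements are met (the qualifying period is 360 days, meeting the 350 days threshold; a current Annual Clearance is held; the baseline figure is 169, meeting the 155 threshold). But: (h) applies — the reportable unit count is 13, meeting the 11 threshold. (i) would limit (h) — the coverage ratio is 71%, less than the 83% limit — but (j) sets (i) aside: (j) is triggered — assessed value is $324,500, below the $325,500 limit. (k) is engaged (a current Class A Exemption Letter is held), but yields to (l): (l) operates — the compliance score is 54 points, meeting the 53 points threshold. (m) would limit (l) — a current Provisional Waiver is held — but (n) sets (m) aside: (n) operates against (m): a current Tier 6 Registration is held. So (c) is unavailable.
Exception (d) does not apply: the business's age is 12 months, not below 12 months.
Exception (e) fails — the General Waiver is not current.
None of the exceptions is available; § 27 applies in full.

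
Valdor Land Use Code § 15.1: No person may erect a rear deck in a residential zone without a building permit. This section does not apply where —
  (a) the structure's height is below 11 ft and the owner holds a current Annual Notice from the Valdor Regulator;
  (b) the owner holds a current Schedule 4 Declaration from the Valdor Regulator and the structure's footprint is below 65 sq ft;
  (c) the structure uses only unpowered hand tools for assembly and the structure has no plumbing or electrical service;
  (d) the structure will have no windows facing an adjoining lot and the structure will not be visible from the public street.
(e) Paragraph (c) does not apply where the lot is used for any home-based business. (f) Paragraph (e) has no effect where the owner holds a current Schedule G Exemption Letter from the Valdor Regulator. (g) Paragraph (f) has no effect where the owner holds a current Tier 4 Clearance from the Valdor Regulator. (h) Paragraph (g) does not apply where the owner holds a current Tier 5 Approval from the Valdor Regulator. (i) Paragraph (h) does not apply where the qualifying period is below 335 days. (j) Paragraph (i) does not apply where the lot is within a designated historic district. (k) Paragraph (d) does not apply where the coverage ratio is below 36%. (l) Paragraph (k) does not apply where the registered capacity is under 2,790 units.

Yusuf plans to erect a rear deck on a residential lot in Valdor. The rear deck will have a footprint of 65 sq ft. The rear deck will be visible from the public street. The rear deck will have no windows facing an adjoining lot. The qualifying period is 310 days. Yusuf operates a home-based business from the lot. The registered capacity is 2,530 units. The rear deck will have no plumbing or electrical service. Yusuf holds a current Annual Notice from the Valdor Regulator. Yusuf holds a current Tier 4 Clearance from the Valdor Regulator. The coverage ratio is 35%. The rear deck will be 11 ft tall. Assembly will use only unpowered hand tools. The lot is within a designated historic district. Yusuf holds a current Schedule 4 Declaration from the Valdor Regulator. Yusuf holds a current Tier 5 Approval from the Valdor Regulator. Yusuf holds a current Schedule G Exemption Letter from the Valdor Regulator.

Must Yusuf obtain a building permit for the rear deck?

Exception (a) does not apply: the structure's height is 11 ft, not below 11 ft.
Exception (b) does not apply: the structure's footprint is 65 sq ft, not below 65 sq ft.
Exception (c): assembly uses only hand tools; there is no plumbing or electrical service — every condition holds. Under paragraphs (e)–(j): (e) would limit (c) — a home-based business operates on the lot — but (f) sets (e) aside: (f) operates against (e): a current Schedule G Exemption Letter is held. (g) operates (a current Tier 4 Clearance is held), but is set aside by (h): (h) operates against (g): a current Tier 5 Approval is held. (i) would limit (h) — the qualifying period is 310 days, below the 335 days limit — but (j) sets (i) aside: (j) is engaged — the lot is in a historic district. (c) remains available.
Exception (d) requires that the structure will not be visible from the public street; but the structure will be visible from the street, so (d) is unavailable.

No — exception (c) applies; Yusuf does not need a building permit.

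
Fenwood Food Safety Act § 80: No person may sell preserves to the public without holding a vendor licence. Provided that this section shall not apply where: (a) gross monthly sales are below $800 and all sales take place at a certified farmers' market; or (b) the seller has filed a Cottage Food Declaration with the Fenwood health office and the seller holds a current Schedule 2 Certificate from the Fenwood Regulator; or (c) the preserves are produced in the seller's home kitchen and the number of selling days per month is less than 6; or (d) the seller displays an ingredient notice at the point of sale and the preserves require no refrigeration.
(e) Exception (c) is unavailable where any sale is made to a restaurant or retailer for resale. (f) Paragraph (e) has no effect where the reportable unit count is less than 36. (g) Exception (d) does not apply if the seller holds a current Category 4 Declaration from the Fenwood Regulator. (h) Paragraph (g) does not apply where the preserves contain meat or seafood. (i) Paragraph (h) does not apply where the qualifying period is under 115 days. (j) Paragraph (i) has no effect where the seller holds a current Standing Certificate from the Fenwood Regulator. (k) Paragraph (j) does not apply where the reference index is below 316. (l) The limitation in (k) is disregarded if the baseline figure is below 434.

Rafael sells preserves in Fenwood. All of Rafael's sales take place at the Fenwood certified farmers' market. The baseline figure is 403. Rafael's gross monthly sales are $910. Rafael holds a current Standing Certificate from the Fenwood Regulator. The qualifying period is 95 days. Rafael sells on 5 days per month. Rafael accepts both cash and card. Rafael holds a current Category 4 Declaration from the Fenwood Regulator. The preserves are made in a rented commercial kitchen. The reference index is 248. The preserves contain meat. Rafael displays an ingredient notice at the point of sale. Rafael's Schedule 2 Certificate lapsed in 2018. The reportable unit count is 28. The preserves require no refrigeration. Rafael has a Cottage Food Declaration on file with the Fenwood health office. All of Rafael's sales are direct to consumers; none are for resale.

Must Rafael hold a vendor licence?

Exception (a) fails — gross monthly sales are $910, not below $800.
Exception (b) requires that the seller holds a current Schedule 2 Certificate from the Fenwood Regulator; but no current Schedule 2 Certificate is held, so (b) is unavailable.
Exception (c) does not apply: the preserves are made in a commercial kitchen, not a home kitchen.
Exception (d): an ingredient notice is displayed; the preserves are shelf-stable — every condition holds. Under paragraphs (g)–(l): (g) would limit (d) — a current Category 4 Declaration is held — but (h) sets (g) aside: (h) operates — the preserves contain meat. (i) operates (the qualifying period is 95 days, under the 115 days limit), but yields to (j): (j) operates against (i): a current Standing Certificate is held. (k) is triggered (the reference index is 248, below the 316 limit), but is set aside by (l): (l) operates against (k): the baseline figure is 403, below the 434 limit. Exception (d) stands.

No — exception (d) applies; Rafael is not required to hold a vendor licence.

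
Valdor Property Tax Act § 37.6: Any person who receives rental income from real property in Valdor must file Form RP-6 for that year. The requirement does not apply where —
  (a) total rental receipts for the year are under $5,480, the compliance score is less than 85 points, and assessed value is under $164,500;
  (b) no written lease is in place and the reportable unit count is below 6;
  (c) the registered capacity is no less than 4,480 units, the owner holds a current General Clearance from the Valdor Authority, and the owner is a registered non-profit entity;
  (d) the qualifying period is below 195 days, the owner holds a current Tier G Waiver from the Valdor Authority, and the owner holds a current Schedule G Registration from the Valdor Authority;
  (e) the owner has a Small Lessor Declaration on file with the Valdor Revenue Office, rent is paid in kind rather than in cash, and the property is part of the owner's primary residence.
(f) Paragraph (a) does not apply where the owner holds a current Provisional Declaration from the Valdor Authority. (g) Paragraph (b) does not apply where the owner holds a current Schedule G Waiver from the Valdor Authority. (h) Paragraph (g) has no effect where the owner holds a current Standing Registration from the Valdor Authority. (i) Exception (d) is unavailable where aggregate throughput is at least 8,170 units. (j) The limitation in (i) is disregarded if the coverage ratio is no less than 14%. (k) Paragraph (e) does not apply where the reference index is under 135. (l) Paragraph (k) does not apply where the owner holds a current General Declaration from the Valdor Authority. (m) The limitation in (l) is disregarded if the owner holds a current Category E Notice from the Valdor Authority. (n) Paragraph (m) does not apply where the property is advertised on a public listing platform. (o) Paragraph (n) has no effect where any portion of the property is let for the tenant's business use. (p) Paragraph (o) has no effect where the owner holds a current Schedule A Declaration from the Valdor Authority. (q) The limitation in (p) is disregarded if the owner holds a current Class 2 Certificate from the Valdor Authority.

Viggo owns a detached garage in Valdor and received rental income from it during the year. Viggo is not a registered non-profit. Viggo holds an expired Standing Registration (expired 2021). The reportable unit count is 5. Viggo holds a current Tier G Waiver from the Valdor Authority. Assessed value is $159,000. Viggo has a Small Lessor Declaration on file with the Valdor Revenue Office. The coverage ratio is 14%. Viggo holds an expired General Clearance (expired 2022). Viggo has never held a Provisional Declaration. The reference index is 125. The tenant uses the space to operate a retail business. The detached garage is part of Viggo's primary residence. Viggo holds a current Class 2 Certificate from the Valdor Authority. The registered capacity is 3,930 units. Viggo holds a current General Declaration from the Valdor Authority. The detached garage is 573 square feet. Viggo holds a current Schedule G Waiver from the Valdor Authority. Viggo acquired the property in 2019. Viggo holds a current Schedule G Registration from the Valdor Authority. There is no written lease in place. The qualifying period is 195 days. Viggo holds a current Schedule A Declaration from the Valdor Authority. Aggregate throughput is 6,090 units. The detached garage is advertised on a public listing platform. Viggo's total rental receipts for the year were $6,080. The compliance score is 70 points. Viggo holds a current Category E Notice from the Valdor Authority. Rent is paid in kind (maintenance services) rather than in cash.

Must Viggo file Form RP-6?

Exception (a) requires that total rental receipts for the year are under $5,480; but total rental receipts for the year are $6,080, not under $5,480, so (a) is unavailable.
Exception (b): there is no written lease; the reportable unit count is 5, below the 6 limit — every condition holds. However, paragraphs (g)–(h) must be considered: (g) is engaged — a current Schedule G Waiver is held. (h), which would lift (g), is inapplicable — the Standing Registration is not current. So (b) is unavailable.
Exception (c) does not apply: the registered capacity is 3,930 units, short of 4,480 units.
Exception (d) fails — the qualifying period is 195 days, not below 195 days.
All of (e)'s requirements are met (a Small Lessor Declaration is on file; rent is paid in kind; the detached garage is part of the primary residence). Turning to paragraphs (k)–(q): (k) operates against (e): the reference index is 125, under the 135 limit. (l) would limit (k) — a current General Declaration is held — but (m) sets (l) aside: (m) is triggered — a current Category E Notice is held. (n) would limit (m) — the property is publicly advertised — but (o) sets (n) aside: (o) operates against (n): the space is let for business use. (p) would limit (o) — a current Schedule A Declaration is held — but (q) sets (p) aside: (q) operates against (p): a current Class 2 Certificate is held. Exception (e) does not apply.
No exception is made out. Viggo falls within the general rule.

Yes — Viggo must file Form RP-6.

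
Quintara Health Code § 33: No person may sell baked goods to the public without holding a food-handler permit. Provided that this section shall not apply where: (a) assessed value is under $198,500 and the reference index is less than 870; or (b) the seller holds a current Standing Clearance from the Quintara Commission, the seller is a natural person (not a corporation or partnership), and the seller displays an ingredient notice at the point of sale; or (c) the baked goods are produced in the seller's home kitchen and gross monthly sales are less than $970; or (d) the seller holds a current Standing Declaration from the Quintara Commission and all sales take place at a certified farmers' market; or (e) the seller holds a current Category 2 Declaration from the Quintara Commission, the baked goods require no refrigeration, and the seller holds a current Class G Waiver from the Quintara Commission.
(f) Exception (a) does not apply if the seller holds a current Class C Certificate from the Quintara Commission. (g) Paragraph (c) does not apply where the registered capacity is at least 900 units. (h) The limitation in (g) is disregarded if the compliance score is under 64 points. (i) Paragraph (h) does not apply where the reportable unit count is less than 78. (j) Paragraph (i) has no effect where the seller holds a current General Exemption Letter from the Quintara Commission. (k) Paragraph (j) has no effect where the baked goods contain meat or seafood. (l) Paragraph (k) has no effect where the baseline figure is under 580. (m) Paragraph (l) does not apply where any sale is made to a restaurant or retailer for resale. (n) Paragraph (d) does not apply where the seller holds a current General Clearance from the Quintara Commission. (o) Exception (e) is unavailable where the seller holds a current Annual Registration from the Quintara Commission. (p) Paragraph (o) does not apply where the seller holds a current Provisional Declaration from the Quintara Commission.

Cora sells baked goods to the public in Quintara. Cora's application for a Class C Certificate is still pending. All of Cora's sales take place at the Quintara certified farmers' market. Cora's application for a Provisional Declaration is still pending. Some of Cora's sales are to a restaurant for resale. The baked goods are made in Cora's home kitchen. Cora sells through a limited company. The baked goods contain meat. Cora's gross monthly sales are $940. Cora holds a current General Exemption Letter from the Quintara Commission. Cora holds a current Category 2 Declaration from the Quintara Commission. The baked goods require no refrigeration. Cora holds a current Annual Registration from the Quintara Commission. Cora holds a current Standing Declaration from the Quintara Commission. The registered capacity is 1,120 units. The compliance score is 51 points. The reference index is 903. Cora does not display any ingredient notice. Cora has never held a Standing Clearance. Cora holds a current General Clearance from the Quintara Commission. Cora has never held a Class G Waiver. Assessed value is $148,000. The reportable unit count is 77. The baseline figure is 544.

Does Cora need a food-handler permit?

Exception (a) does not apply: the reference index is 903, not less than 870.
Exception (b) requires that the seller holds a current Standing Clearance from the Quintara Commission; but the Standing Clearance is not current, so (b) is unavailable.
Exception (c): the baked goods are home-kitchen produced; gross monthly sales are $940, less than the $970 limit — every condition holds. Turning to paragraphs (g)–(m): (g) is engaged — the registered capacity is 1,120 units, meeting the 900 units threshold. (h) would limit (g) — the compliance score is 51 points, under the 64 points limit — but (i) sets (h) aside: (i) operates against (h): the reportable unit count is 77, less than the 78 limit. (j) would limit (i) — a current General Exemption Letter is held — but (k) sets (j) aside: (k) operates — the baked goods contain meat. (l) would limit (k) — the baseline figure is 544, under the 580 limit — but (m) sets (l) aside: (m) operates against (l): some sales are to a restaurant for resale. Exception (c) does not apply.
Exception (d) is satisfied on its face — a current Standing Declaration is held; all sales are at a certified farmers' market. But: (n) operates against (d): a current General Clearance is held. Exception (d) does not apply.
Exception (e) fails — the Class G Waiver is not current.
None of the exceptions is available; § 33 applies in full.

Yes — Cora must hold a food-handler permit.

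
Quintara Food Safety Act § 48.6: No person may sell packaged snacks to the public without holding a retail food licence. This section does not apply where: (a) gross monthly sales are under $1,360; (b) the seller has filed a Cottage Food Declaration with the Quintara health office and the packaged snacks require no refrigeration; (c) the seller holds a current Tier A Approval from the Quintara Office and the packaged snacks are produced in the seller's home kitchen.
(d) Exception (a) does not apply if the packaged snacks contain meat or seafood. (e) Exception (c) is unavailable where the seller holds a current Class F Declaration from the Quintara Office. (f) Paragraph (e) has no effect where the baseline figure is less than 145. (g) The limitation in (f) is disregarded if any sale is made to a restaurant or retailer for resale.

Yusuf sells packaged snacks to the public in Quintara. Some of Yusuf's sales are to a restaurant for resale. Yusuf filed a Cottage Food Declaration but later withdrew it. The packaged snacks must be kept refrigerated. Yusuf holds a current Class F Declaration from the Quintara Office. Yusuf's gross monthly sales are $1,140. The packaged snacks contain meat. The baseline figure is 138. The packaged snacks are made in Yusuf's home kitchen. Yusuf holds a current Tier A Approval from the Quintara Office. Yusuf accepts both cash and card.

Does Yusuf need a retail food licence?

Yes — Yusuf must hold a retail food licence.

Exception (a): gross monthly sales are $1,140, under the $1,360 limit — every condition holds. However, paragraph (d) must be considered: (d) operates against (a): the packaged snacks contain meat. So (a) is unavailable.
Exception (b) requires that the seller has filed a Cottage Food Declaration with the Quintara health office; but the Cottage Food Declaration was withdrawn, so (b) is unavailable.
Exception (c): a current Tier A Approval is held; the packaged snacks are home-kitchen produced — every condition holds. Turning to paragraphs (e)–(g): (e) is triggered — a current Class F Declaration is held. (f) would limit (e) — the baseline figure is 138, less than the 145 limit — but (g) sets (f) aside: (g) operates against (f): some sales are to a restaurant for resale. (c) is therefore removed.
No exception applies. The general rule governs.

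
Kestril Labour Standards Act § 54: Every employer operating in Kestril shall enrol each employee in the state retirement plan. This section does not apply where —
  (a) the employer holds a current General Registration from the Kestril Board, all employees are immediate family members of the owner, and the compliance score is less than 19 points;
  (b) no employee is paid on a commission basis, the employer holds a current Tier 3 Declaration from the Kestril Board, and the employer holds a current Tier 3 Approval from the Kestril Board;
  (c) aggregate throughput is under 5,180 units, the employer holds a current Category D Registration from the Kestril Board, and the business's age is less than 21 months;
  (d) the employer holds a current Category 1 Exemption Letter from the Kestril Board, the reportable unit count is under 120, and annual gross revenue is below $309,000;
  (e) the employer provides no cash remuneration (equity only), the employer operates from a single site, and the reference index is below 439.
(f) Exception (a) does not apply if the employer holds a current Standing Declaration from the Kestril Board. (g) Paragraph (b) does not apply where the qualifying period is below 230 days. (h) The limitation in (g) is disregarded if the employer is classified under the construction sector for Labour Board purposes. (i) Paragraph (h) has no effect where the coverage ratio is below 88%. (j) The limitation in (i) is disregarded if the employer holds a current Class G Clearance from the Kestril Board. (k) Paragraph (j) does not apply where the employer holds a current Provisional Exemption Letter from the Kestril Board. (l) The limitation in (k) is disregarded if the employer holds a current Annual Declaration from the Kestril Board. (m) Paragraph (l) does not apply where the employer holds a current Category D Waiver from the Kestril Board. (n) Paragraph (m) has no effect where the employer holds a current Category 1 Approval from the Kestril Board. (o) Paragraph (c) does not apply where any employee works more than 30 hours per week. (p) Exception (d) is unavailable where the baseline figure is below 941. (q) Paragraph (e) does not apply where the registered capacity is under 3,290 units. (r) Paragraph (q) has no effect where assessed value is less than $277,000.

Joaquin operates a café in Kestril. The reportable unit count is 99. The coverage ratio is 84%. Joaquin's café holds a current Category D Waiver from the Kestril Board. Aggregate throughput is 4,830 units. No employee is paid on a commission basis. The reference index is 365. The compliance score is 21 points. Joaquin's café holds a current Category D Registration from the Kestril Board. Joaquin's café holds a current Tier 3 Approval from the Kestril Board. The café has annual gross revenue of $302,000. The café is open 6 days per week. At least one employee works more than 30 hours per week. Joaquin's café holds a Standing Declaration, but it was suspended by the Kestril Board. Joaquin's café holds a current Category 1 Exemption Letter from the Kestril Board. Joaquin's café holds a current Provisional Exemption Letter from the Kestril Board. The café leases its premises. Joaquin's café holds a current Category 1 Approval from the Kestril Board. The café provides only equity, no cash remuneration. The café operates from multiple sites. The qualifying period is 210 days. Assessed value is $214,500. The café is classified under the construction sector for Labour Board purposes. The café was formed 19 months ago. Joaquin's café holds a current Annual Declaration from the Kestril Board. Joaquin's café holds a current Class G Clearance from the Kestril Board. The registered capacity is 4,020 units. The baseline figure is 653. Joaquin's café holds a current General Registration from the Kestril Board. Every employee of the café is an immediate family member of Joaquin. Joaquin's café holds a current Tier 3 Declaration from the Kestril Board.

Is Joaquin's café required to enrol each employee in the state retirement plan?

No — exception (b) applies; Joaquin's café is not required to enrol each employee in the state retirement plan.

Exception (a) fails — the compliance score is 21 points, not less than 19 points.
Exception (b) is satisfied on its face — no employee is paid on commission; a current Tier 3 Declaration is held; a current Tier 3 Approval is held. As to paragraphs (g)–(n): (g) would limit (b) — the qualifying period is 210 days, below the 230 days limit — but (h) sets (g) aside: (h) operates against (g): the café is classified under the construction sector. (i) would limit (h) — the coverage ratio is 84%, below the 88% limit — but (j) sets (i) aside: (j) operates against (i): a current Class G Clearance is held. (k) would limit (j) — a current Provisional Exemption Letter is held — but (l) sets (k) aside: (l) operates against (k): a current Annual Declaration is held. (m) would limit (l) — a current Category D Waiver is held — but (n) sets (m) aside: (n) is triggered — a current Category 1 Approval is held. (b) remains available.
Exception (c) is satisfied on its face — aggregate throughput is 4,830 units, under the 5,180 units limit; a current Category D Registration is held; the business's age is 19 months, less than the 21 months limit. But: (o) operates against (c): at least one employee exceeds 30 hours/week. Exception (c) does not apply.
All of (d)'s requirements are met (a current Category 1 Exemption Letter is held; the reportable unit count is 99, under the 120 limit; annual gross revenue is $302,000, below the $309,000 limit). However, paragraph (p) must be considered: (p) operates against (d): the baseline figure is 653, below the 941 limit. (d) is therefore removed.
Exception (e) requires that the employer operates from a single site; but the employer operates from multiple sites, so (e) is unavailable.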